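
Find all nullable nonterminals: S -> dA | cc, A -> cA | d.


A nonterminal is nullable iff some alternative derives ε (directly, or every symbol in it is nullable)
Nullable: {}


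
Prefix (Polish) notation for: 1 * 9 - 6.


left-to-right (same/higher precedence on left): tree is (- (* 1 9) 6)
Prefix: - * 1 9 6


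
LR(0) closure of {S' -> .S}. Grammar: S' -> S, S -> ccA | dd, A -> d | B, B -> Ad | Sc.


Start: S' -> .S
For each item with dot before a nonterminal B, add B -> .γ for every B-production
Closure: [S' -> .S, S -> .ccA, S -> .dd]


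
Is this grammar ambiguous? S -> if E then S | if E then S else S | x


dangling else: 'if E then if E then x else x' parses two ways
Ambiguous


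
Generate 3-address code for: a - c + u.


Break into single-operator statements:
t1 = a - c
t2 = t1 + u


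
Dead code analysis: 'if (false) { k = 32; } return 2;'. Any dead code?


condition is constant false, so the whole block is unreachable
Dead: 'if (false) { k = 32; }'


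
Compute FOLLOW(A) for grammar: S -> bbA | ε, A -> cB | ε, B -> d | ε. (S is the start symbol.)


$ ∈ FOLLOW(S). For each A -> αBβ: add FIRST(β)\{ε} to FOLLOW(B); if β nullable, add FOLLOW(A).
FOLLOW(A) = {$}


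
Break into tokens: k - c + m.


Scan left to right, longest-match per lexeme
Tokens: ID(k), OP(-), ID(c), OP(+), ID(m)


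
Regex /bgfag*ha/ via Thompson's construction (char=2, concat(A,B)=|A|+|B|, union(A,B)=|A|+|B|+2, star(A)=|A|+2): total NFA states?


Syntax tree has 7 char leaf(s), 0 union(s), 1 star(s)
chars contribute 7×2 = 14; each union adds +2; each star adds +2
Total: 14 + 0 + 2 = 16 states


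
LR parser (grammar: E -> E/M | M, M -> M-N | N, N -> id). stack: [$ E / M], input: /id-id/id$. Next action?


handle 'E/M' on top; lookahead ∈ FOLLOW(E) = {/, $}
Action: reduce (E -> E/M)


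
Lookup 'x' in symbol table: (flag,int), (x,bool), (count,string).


Lookup 'x' → type bool


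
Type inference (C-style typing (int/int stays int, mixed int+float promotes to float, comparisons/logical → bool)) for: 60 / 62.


Operand types: int / int
Rule: mixed int/float promotes to float; int/int stays int
Result type: int


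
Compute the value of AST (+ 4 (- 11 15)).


Evaluate inner: (- 11 15) = -4
Evaluate root: (+ 4 -4) = 0
Result: 0


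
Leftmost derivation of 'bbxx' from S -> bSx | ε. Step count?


Derivation: S => bSx => bbSxx => bbxx
Steps: 3


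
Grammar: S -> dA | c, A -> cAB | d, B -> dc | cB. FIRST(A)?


Per alternative of A: FIRST(cAB) = {c}; FIRST(d) = {d}
FIRST(A) = {c, d}


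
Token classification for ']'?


Pattern: delimiter/punctuation
Type: PUNCTUATION


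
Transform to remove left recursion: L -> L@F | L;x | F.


Left-recursive alternatives: L@F, L;x; non-recursive: F
Introduce L': L -> FL', L' -> @FL' | ;xL' | ε


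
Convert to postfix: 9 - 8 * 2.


* has higher precedence, evaluate 8*2 first
Postfix: 9 8 2 * -


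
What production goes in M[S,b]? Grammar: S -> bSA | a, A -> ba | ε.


For [S, b]: 'b' ∈ FIRST(bSA)
Entry: S -> bSA


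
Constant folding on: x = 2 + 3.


2 + 3 = 5 at compile time
Optimized: x = 5


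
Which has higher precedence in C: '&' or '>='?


'>=' is relational (level 7); '&' is bitwise AND (level 5)
Higher level binds tighter
'>=' has higher precedence than '&'


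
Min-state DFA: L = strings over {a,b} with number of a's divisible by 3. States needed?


Track (count of a) mod 3: states 0..2, accept at 0
Minimal DFA: 3 states


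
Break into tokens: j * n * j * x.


Scan left to right, longest-match per lexeme
Tokens: ID(j), OP(*), ID(n), OP(*), ID(j), OP(*), ID(x)


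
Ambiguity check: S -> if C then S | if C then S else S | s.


dangling else: 'if C then if C then s else s' parses two ways
Ambiguous


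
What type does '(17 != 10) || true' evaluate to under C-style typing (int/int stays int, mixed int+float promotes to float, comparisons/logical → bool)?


Operand types: bool || bool
Rule: logical operators take bool operands and yield bool
Result type: bool


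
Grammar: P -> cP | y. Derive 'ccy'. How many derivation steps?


Derivation: P => cP => ccP => ccy
Steps: 3


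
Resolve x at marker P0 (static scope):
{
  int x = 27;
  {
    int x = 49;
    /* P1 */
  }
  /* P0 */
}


x declared in the same block as P0
x = 27


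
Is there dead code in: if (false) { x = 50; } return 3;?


condition is constant false, so the whole block is unreachable
Dead: 'if (false) { x = 50; }'


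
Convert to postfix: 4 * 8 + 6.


Left to right (same or higher precedence on left)
Postfix: 4 8 * 6 +


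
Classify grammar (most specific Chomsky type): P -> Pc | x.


Left-linear: every RHS is a terminal or one nonterminal followed by a terminal
Classification: Type 3 (Regular)


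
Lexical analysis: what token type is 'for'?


Pattern: reserved word
Type: KEYWORD


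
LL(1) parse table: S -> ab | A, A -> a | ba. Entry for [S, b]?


For [S, b]: 'b' ∈ FIRST(A)
Entry: S -> A


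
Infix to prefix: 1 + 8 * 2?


'*' binds tighter: tree is (+ 1 (* 8 2))
Prefix: + 1 * 8 2


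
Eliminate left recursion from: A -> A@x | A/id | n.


Left-recursive alternatives: A@x, A/id; non-recursive: n
Introduce A': A -> nA', A' -> @xA' | /idA' | ε


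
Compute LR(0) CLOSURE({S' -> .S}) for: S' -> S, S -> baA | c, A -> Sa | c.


Start: S' -> .S
For each item with dot before a nonterminal B, add B -> .γ for every B-production
Closure: [S' -> .S, S -> .baA, S -> .c]


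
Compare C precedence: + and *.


'*' is multiplicative (level 10); '+' is additive (level 9)
Higher level binds tighter
'*' has higher precedence than '+'


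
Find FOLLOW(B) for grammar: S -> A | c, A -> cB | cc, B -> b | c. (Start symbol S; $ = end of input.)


$ ∈ FOLLOW(S). For each A -> αBβ: add FIRST(β)\{ε} to FOLLOW(B); if β nullable, add FOLLOW(A).
FOLLOW(B) = {$}


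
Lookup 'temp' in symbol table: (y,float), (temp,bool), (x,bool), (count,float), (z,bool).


Lookup 'temp' → type bool


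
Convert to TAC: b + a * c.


Break into single-operator statements:
t1 = a * c
t2 = b + t1


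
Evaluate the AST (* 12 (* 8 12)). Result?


Evaluate inner: (* 8 12) = 96
Evaluate root: (* 12 96) = 1152
Result: 1152


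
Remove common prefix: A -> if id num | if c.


Common prefix: 'if'
Factored: A -> if A', A' -> id num | c


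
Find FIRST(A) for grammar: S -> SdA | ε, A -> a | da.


Per alternative of A: FIRST(a) = {a}; FIRST(da) = {d}
FIRST(A) = {a, d}


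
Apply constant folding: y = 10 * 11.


10 * 11 = 110 at compile time
Optimized: y = 110


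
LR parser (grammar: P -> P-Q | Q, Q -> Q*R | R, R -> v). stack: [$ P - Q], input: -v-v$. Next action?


handle 'P-Q' on top; lookahead ∈ FOLLOW(P) = {-, $}
Action: reduce (P -> P-Q)


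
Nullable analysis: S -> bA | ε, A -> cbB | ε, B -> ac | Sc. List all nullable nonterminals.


A nonterminal is nullable iff some alternative derives ε (directly, or every symbol in it is nullable)
Nullable: {A, S}


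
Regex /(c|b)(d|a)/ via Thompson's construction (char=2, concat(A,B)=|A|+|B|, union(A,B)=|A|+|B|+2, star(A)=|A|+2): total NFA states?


Syntax tree has 4 char leaf(s), 2 union(s), 0 star(s)
chars contribute 4×2 = 8; each union adds +2; each star adds +2
Total: 8 + 4 + 0 = 12 states


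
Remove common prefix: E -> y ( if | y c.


Common prefix: 'y'
Factored: E -> y E', E' -> ( if | c


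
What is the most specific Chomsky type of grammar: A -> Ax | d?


Left-linear: every RHS is a terminal or one nonterminal followed by a terminal
Classification: Type 3 (Regular)


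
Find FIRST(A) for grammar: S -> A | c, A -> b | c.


Per alternative of A: FIRST(b) = {b}; FIRST(c) = {c}
FIRST(A) = {b, c}


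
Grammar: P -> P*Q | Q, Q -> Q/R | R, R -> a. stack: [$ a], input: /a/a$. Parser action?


'a' on top is the handle for R -> a
Action: reduce (R -> a)


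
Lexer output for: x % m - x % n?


Scan left to right, longest-match per lexeme
Tokens: ID(x), OP(%), ID(m), OP(-), ID(x), OP(%), ID(n)


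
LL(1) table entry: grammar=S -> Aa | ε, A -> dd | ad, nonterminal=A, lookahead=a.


For [A, a]: 'a' ∈ FIRST(ad)
Entry: A -> ad


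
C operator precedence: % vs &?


'%' is multiplicative (level 10); '&' is bitwise AND (level 5)
Higher level binds tighter
'%' has higher precedence than '&'


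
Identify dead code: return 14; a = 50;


statement follows a return and is unreachable
Dead: 'a = 50'


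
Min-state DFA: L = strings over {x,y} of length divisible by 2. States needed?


Track length mod 2: states 0..1, accept at 0
Minimal DFA: 2 states


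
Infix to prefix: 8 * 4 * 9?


left-to-right (same/higher precedence on left): tree is (* (* 8 4) 9)
Prefix: * * 8 4 9


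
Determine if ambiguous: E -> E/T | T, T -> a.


precedence layered via separate nonterminal T: deterministic
Unambiguous


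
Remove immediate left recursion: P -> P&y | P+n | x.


Left-recursive alternatives: P&y, P+n; non-recursive: x
Introduce P': P -> xP', P' -> &yP' | +nP' | ε


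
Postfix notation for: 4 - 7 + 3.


Left to right (same or higher precedence on left)
Postfix: 4 7 - 3 +


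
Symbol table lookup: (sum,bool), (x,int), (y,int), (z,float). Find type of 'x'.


Lookup 'x' → type int


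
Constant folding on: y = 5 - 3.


5 - 3 = 2 at compile time
Optimized: y = 2


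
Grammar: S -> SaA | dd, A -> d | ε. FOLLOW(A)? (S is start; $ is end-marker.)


$ ∈ FOLLOW(S). For each A -> αBβ: add FIRST(β)\{ε} to FOLLOW(B); if β nullable, add FOLLOW(A).
FOLLOW(A) = {$, a}


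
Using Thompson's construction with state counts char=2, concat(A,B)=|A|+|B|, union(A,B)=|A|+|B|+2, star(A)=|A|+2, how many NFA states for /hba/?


Syntax tree has 3 char leaf(s), 0 union(s), 0 star(s)
chars contribute 3×2 = 6; each union adds +2; each star adds +2
Total: 6 + 0 + 0 = 6 states


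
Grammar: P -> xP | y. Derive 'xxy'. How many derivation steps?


Derivation: P => xP => xxP => xxy
Steps: 3


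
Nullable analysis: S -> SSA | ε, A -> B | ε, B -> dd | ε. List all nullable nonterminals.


A nonterminal is nullable iff some alternative derives ε (directly, or every symbol in it is nullable)
Nullable: {A, B, S}


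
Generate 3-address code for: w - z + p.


Break into single-operator statements:
t1 = w - z
t2 = t1 + p


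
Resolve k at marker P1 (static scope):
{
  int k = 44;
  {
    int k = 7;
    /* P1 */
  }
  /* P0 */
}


k declared in the same block as P1
k = 7


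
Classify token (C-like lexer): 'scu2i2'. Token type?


Pattern: letter/underscore followed by alphanumerics, not a keyword
Type: IDENTIFIER


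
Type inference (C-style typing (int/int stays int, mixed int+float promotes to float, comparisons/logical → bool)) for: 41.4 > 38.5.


Operand types: float > float
Rule: comparison yields bool
Result type: bool


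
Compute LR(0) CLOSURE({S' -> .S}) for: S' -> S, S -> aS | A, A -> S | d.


Start: S' -> .S
For each item with dot before a nonterminal B, add B -> .γ for every B-production
Closure: [S' -> .S, S -> .aS, S -> .A, A -> .S, A -> .d]


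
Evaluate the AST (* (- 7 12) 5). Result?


Evaluate inner: (- 7 12) = -5
Evaluate root: (* -5 5) = -25
Result: -25


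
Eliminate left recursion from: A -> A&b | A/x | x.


Left-recursive alternatives: A&b, A/x; non-recursive: x
Introduce A': A -> xA', A' -> &bA' | /xA' | ε


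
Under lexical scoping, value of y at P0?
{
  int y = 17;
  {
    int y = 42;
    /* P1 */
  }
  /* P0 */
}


y declared in the same block as P0
y = 17


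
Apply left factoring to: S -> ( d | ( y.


Common prefix: '('
Factored: S -> ( S', S' -> d | y


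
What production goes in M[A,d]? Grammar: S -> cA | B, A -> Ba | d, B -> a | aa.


For [A, d]: 'd' ∈ FIRST(d)
Entry: A -> d


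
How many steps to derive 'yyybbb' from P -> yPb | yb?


Derivation: P => yPb => yyPbb => yyybbb
Steps: 3


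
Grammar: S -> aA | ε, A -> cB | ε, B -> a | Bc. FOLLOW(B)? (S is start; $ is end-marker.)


$ ∈ FOLLOW(S). For each A -> αBβ: add FIRST(β)\{ε} to FOLLOW(B); if β nullable, add FOLLOW(A).
FOLLOW(B) = {$, c}


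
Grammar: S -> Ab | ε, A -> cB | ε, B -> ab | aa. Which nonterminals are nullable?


A nonterminal is nullable iff some alternative derives ε (directly, or every symbol in it is nullable)
Nullable: {A, S}


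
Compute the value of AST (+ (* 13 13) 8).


Evaluate inner: (* 13 13) = 169
Evaluate root: (+ 169 8) = 177
Result: 177


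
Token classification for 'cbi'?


Pattern: letter/underscore followed by alphanumerics, not a keyword
Type: IDENTIFIER


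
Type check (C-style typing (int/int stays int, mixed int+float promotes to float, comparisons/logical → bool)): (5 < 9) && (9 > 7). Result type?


Operand types: bool && bool
Rule: logical operators take bool operands and yield bool
Result type: bool


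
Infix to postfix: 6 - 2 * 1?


* has higher precedence, evaluate 2*1 first
Postfix: 6 2 1 * -


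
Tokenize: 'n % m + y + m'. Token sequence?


Scan left to right, longest-match per lexeme
Tokens: ID(n), OP(%), ID(m), OP(+), ID(y), OP(+), ID(m)


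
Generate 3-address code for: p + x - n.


Break into single-operator statements:
t1 = p + x
t2 = t1 - n


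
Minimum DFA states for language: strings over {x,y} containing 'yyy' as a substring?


KMP-style automaton: 3 progress states + 1 absorbing accept = 4
Minimal DFA: 4 states


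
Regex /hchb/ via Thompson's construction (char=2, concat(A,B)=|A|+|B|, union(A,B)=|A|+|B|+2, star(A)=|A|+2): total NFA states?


Syntax tree has 4 char leaf(s), 0 union(s), 0 star(s)
chars contribute 4×2 = 8; each union adds +2; each star adds +2
Total: 8 + 0 + 0 = 8 states


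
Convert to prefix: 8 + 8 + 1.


left-to-right (same/higher precedence on left): tree is (+ (+ 8 8) 1)
Prefix: + + 8 8 1


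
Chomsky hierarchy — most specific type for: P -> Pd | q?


Left-linear: every RHS is a terminal or one nonterminal followed by a terminal
Classification: Type 3 (Regular)


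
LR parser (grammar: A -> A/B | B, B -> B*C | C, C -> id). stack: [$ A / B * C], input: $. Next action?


handle 'B*C' on top
Action: reduce (B -> B*C)


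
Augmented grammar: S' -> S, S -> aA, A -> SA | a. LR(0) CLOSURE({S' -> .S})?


Start: S' -> .S
For each item with dot before a nonterminal B, add B -> .γ for every B-production
Closure: [S' -> .S, S -> .aA]


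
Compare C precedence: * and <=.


'*' is multiplicative (level 10); '<=' is relational (level 7)
Higher level binds tighter
'*' has higher precedence than '<='


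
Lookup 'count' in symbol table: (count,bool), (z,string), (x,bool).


Lookup 'count' → type bool


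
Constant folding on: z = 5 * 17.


5 * 17 = 85 at compile time
Optimized: z = 85


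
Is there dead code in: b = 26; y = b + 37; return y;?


b is read by y's definition; y is returned
No dead code


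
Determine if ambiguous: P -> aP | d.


right-linear, alternatives start with distinct terminals 'a' vs 'd': unique leftmost derivation
Unambiguous


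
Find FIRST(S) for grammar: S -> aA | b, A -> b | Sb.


Per alternative of S: FIRST(aA) = {a}; FIRST(b) = {b}
FIRST(S) = {a, b}


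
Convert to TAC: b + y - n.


Break into single-operator statements:
t1 = b + y
t2 = t1 - n


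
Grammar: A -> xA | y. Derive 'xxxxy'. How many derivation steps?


Derivation: A => xA => xxA => xxxA => xxxxA => xxxxy
Steps: 5


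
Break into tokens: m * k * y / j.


Scan left to right, longest-match per lexeme
Tokens: ID(m), OP(*), ID(k), OP(*), ID(y), OP(/), ID(j)


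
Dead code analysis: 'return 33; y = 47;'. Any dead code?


statement follows a return and is unreachable
Dead: 'y = 47'


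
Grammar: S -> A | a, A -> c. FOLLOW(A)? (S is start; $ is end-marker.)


$ ∈ FOLLOW(S). For each A -> αBβ: add FIRST(β)\{ε} to FOLLOW(B); if β nullable, add FOLLOW(A).
FOLLOW(A) = {$}


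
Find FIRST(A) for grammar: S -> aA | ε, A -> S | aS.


Per alternative of A: FIRST(S) = {a, ε}; FIRST(aS) = {a}
FIRST(A) = {a, ε}


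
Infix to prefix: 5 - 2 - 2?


left-to-right (same/higher precedence on left): tree is (- (- 5 2) 2)
Prefix: - - 5 2 2


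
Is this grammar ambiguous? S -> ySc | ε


balanced y^n…c^n: each string has a unique parse
Unambiguous


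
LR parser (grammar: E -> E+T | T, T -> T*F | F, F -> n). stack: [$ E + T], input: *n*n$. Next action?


'*' can extend T; shift to build T -> T*F
Action: shift


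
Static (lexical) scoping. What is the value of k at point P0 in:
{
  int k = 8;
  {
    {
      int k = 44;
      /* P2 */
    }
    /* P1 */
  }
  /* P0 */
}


k declared in the same block as P0
k = 8


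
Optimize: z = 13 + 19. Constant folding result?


13 + 19 = 32 at compile time
Optimized: z = 32


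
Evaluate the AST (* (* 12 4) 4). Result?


Evaluate inner: (* 12 4) = 48
Evaluate root: (* 48 4) = 192
Result: 192


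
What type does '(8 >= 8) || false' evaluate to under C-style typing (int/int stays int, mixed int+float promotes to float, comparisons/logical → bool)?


Operand types: bool || bool
Rule: logical operators take bool operands and yield bool
Result type: bool


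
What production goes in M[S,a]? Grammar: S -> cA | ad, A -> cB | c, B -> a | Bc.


For [S, a]: 'a' ∈ FIRST(ad)
Entry: S -> ad


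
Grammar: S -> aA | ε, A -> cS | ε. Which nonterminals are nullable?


A nonterminal is nullable iff some alternative derives ε (directly, or every symbol in it is nullable)
Nullable: {A, S}


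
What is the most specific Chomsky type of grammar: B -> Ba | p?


Left-linear: every RHS is a terminal or one nonterminal followed by a terminal
Classification: Type 3 (Regular)


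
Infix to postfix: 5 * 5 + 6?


Left to right (same or higher precedence on left)
Postfix: 5 5 * 6 +


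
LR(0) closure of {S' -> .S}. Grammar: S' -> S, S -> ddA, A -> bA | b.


Start: S' -> .S
For each item with dot before a nonterminal B, add B -> .γ for every B-production
Closure: [S' -> .S, S -> .ddA]


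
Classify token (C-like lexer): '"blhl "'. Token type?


Pattern: double-quoted sequence
Type: STRING_LITERAL


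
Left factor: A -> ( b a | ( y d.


Common prefix: '('
Factored: A -> ( A', A' -> b a | y d


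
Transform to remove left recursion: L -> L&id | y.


Left-recursive alternatives: L&id; non-recursive: y
Introduce L': L -> yL', L' -> &idL' | ε


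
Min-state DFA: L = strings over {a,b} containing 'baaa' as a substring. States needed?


KMP-style automaton: 4 progress states + 1 absorbing accept = 5
Minimal DFA: 5 states


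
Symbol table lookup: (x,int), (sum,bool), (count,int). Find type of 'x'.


Lookup 'x' → type int


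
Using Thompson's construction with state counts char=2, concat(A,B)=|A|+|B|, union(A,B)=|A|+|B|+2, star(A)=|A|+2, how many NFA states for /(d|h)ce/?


Syntax tree has 4 char leaf(s), 1 union(s), 0 star(s)
chars contribute 4×2 = 8; each union adds +2; each star adds +2
Total: 8 + 2 + 0 = 10 states


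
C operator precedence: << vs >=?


'<<' is shift (level 8); '>=' is relational (level 7)
Higher level binds tighter
'<<' has higher precedence than '>='


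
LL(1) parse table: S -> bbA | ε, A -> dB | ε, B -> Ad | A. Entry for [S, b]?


For [S, b]: 'b' ∈ FIRST(bbA)
Entry: S -> bbA


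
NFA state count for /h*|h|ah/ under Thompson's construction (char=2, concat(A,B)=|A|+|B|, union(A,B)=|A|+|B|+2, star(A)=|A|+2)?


Syntax tree has 4 char leaf(s), 2 union(s), 1 star(s)
chars contribute 4×2 = 8; each union adds +2; each star adds +2
Total: 8 + 4 + 2 = 14 states


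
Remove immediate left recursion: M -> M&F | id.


Left-recursive alternatives: M&F; non-recursive: id
Introduce M': M -> idM', M' -> &FM' | ε


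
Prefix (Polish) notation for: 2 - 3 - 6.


left-to-right (same/higher precedence on left): tree is (- (- 2 3) 6)
Prefix: - - 2 3 6


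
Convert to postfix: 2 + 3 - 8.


Left to right (same or higher precedence on left)
Postfix: 2 3 + 8 -


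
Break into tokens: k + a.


Scan left to right, longest-match per lexeme
Tokens: ID(k), OP(+), ID(a)


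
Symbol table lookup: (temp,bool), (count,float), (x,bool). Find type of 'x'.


Lookup 'x' → type bool


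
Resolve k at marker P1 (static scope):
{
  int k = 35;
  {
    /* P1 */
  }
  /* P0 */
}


P1's block does not declare k; resolves to the enclosing declaration at depth 0
k = 35


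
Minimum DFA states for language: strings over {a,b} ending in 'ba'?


Track the longest suffix of input matching a prefix of 'ba': 3 classes (prefixes of length 0..2)
Minimal DFA: 3 states


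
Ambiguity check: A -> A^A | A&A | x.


'x^x&x' has two parse trees (no precedence encoded between ^ and &)
Ambiguous


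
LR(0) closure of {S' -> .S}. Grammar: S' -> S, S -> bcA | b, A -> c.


Start: S' -> .S
For each item with dot before a nonterminal B, add B -> .γ for every B-production
Closure: [S' -> .S, S -> .bcA, S -> .b]


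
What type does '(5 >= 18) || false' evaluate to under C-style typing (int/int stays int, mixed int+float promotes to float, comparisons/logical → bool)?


Operand types: bool || bool
Rule: logical operators take bool operands and yield bool
Result type: bool


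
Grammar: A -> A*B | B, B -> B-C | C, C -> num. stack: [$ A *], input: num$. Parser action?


no handle ('A*' is not any RHS); shift 'num'
Action: shift


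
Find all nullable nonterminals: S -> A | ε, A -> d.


A nonterminal is nullable iff some alternative derives ε (directly, or every symbol in it is nullable)
Nullable: {S}


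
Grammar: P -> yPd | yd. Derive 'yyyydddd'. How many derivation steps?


Derivation: P => yPd => yyPdd => yyyPddd => yyyydddd
Steps: 4


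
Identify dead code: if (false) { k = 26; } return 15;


condition is constant false, so the whole block is unreachable
Dead: 'if (false) { k = 26; }'


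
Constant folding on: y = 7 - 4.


7 - 4 = 3 at compile time
Optimized: y = 3


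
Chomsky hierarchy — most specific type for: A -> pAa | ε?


Single nonterminal LHS, but p^n a^n is not regular
Classification: Type 2 (Context-Free)


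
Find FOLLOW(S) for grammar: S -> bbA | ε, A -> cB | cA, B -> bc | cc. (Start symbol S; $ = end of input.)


$ ∈ FOLLOW(S). For each A -> αBβ: add FIRST(β)\{ε} to FOLLOW(B); if β nullable, add FOLLOW(A).
FOLLOW(S) = {$}


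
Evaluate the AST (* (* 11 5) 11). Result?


Evaluate inner: (* 11 5) = 55
Evaluate root: (* 55 11) = 605
Result: 605


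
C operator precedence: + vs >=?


'+' is additive (level 9); '>=' is relational (level 7)
Higher level binds tighter
'+' has higher precedence than '>='


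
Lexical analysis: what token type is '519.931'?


Pattern: digits with a decimal point
Type: FLOAT_LITERAL


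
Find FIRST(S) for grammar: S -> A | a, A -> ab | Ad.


Per alternative of S: FIRST(A) = {a}; FIRST(a) = {a}
FIRST(S) = {a}


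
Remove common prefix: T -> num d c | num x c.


Common prefix: 'num'
Factored: T -> num T', T' -> d c | x c


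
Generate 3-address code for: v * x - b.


Break into single-operator statements:
t1 = v * x
t2 = t1 - b


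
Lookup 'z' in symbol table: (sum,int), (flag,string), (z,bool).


Lookup 'z' → type bool


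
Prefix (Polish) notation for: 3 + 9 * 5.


'*' binds tighter: tree is (+ 3 (* 9 5))
Prefix: + 3 * 9 5


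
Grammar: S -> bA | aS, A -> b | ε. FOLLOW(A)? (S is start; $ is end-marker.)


$ ∈ FOLLOW(S). For each A -> αBβ: add FIRST(β)\{ε} to FOLLOW(B); if β nullable, add FOLLOW(A).
FOLLOW(A) = {$}


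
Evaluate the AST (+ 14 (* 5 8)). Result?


Evaluate inner: (* 5 8) = 40
Evaluate root: (+ 14 40) = 54
Result: 54


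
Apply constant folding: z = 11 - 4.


11 - 4 = 7 at compile time
Optimized: z = 7


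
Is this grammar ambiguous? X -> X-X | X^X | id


'id-id^id' has two parse trees (no precedence encoded between - and ^)
Ambiguous


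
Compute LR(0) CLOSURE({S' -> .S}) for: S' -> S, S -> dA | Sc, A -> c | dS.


Start: S' -> .S
For each item with dot before a nonterminal B, add B -> .γ for every B-production
Closure: [S' -> .S, S -> .dA, S -> .Sc]


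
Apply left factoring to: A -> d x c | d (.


Common prefix: 'd'
Factored: A -> d A', A' -> x c | (


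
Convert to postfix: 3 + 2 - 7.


Left to right (same or higher precedence on left)
Postfix: 3 2 + 7 -


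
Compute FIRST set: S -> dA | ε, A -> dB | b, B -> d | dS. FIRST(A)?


Per alternative of A: FIRST(dB) = {d}; FIRST(b) = {b}
FIRST(A) = {b, d}


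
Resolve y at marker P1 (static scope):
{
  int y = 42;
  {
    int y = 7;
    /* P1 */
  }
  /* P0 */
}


y declared in the same block as P1
y = 7


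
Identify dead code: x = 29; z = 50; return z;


x is assigned but never read
Dead: 'x = 29'


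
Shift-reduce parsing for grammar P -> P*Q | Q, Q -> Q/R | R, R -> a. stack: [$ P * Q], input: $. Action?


handle 'P*Q' on top; lookahead ∈ FOLLOW(P) = {*, $}
Action: reduce (P -> P*Q)


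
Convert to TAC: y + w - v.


Break into single-operator statements:
t1 = y + w
t2 = t1 - v


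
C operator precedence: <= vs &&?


'<=' is relational (level 7); '&&' is logical AND (level 2)
Higher level binds tighter
'<=' has higher precedence than '&&'


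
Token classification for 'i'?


Pattern: letter/underscore followed by alphanumerics, not a keyword
Type: IDENTIFIER


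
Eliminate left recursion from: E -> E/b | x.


Left-recursive alternatives: E/b; non-recursive: x
Introduce E': E -> xE', E' -> /bE' | ε


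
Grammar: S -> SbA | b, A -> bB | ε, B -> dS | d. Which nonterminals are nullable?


A nonterminal is nullable iff some alternative derives ε (directly, or every symbol in it is nullable)
Nullable: {A}


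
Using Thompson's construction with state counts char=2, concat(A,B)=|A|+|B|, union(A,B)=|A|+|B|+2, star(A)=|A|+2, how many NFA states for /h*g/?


Syntax tree has 2 char leaf(s), 0 union(s), 1 star(s)
chars contribute 2×2 = 4; each union adds +2; each star adds +2
Total: 4 + 0 + 2 = 6 states


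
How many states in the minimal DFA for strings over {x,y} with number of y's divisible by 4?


Track (count of y) mod 4: states 0..3, accept at 0
Minimal DFA: 4 states


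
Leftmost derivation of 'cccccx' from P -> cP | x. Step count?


Derivation: P => cP => ccP => cccP => ccccP => cccccP => cccccx
Steps: 6


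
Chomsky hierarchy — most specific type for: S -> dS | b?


Right-linear: every RHS is a terminal or a terminal followed by one nonterminal
Classification: Type 3 (Regular)


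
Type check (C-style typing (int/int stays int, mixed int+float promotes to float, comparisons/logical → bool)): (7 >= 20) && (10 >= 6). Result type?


Operand types: bool && bool
Rule: logical operators take bool operands and yield bool
Result type: bool


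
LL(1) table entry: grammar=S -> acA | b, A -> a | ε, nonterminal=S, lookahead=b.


For [S, b]: 'b' ∈ FIRST(b)
Entry: S -> b


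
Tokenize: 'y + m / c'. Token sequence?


Scan left to right, longest-match per lexeme
Tokens: ID(y), OP(+), ID(m), OP(/), ID(c)


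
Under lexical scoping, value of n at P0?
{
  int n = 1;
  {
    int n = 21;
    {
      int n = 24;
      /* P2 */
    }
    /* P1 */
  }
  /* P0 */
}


n declared in the same block as P0
n = 1


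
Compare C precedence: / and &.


'/' is multiplicative (level 10); '&' is bitwise AND (level 5)
Higher level binds tighter
'/' has higher precedence than '&'


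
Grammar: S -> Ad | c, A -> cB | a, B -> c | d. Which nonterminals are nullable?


A nonterminal is nullable iff some alternative derives ε (directly, or every symbol in it is nullable)
Nullable: {}


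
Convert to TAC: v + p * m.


Break into single-operator statements:
t1 = p * m
t2 = v + t1


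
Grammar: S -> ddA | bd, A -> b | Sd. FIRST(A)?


Per alternative of A: FIRST(b) = {b}; FIRST(Sd) = {b, d}
FIRST(A) = {b, d}


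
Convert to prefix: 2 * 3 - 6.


left-to-right (same/higher precedence on left): tree is (- (* 2 3) 6)
Prefix: - * 2 3 6


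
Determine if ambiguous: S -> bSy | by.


balanced b^n…y^n: each string has a unique parse
Unambiguous


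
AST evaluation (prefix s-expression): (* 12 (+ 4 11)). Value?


Evaluate inner: (+ 4 11) = 15
Evaluate root: (* 12 15) = 180
Result: 180


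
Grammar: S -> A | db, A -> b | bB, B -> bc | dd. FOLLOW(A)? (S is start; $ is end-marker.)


$ ∈ FOLLOW(S). For each A -> αBβ: add FIRST(β)\{ε} to FOLLOW(B); if β nullable, add FOLLOW(A).
FOLLOW(A) = {$}


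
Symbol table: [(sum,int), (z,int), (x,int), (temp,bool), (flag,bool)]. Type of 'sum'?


Lookup 'sum' → type int


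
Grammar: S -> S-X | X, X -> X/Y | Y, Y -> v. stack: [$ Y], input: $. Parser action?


'Y' (not preceded by X/) is the handle for X -> Y
Action: reduce (X -> Y)


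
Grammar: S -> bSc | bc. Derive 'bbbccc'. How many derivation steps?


Derivation: S => bSc => bbScc => bbbccc
Steps: 3


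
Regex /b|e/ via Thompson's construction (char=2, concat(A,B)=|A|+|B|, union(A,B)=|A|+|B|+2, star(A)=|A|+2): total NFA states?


Syntax tree has 2 char leaf(s), 1 union(s), 0 star(s)
chars contribute 2×2 = 4; each union adds +2; each star adds +2
Total: 4 + 2 + 0 = 6 states


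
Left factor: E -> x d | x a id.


Common prefix: 'x'
Factored: E -> x E', E' -> d | a id


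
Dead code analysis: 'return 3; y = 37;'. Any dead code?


statement follows a return and is unreachable
Dead: 'y = 37'


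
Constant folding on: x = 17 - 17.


17 - 17 = 0 at compile time
Optimized: x = 0


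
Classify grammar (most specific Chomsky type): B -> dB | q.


Right-linear: every RHS is a terminal or a terminal followed by one nonterminal
Classification: Type 3 (Regular)


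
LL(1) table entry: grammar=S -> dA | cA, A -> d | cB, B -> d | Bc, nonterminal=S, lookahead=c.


For [S, c]: 'c' ∈ FIRST(cA)
Entry: S -> cA


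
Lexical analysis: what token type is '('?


Pattern: delimiter/punctuation
Type: PUNCTUATION


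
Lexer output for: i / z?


Scan left to right, longest-match per lexeme
Tokens: ID(i), OP(/), ID(z)


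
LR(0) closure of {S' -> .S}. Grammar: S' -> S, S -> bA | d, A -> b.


Start: S' -> .S
For each item with dot before a nonterminal B, add B -> .γ for every B-production
Closure: [S' -> .S, S -> .bA, S -> .d]


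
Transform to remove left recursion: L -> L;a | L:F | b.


Left-recursive alternatives: L;a, L:F; non-recursive: b
Introduce L': L -> bL', L' -> ;aL' | :FL' | ε


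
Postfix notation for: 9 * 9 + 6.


Left to right (same or higher precedence on left)
Postfix: 9 9 * 6 +


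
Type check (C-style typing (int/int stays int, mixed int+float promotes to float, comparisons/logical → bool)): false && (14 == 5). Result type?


Operand types: bool && bool
Rule: logical operators take bool operands and yield bool
Result type: bool


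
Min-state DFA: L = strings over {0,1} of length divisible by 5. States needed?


Track length mod 5: states 0..4, accept at 0
Minimal DFA: 5 states


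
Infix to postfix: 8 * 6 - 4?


Left to right (same or higher precedence on left)
Postfix: 8 6 * 4 -


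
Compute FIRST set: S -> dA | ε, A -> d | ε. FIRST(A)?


Per alternative of A: FIRST(d) = {d}; FIRST(ε) = {ε}
FIRST(A) = {d, ε}


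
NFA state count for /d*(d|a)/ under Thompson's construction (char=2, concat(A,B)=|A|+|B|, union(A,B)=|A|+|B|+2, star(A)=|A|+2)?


Syntax tree has 3 char leaf(s), 1 union(s), 1 star(s)
chars contribute 3×2 = 6; each union adds +2; each star adds +2
Total: 6 + 2 + 2 = 10 states


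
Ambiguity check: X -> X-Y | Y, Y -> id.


precedence layered via separate nonterminal Y: deterministic
Unambiguous


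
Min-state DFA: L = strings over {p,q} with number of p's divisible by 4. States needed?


Track (count of p) mod 4: states 0..3, accept at 0
Minimal DFA: 4 states


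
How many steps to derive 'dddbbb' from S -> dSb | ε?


Derivation: S => dSb => ddSbb => dddSbbb => dddbbb
Steps: 4


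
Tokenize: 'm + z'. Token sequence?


Scan left to right, longest-match per lexeme
Tokens: ID(m), OP(+), ID(z)


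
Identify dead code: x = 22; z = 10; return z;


x is assigned but never read
Dead: 'x = 22'


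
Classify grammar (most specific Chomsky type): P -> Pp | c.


Left-linear: every RHS is a terminal or one nonterminal followed by a terminal
Classification: Type 3 (Regular)


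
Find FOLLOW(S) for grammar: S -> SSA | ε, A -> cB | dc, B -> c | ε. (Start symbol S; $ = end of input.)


$ ∈ FOLLOW(S). For each A -> αBβ: add FIRST(β)\{ε} to FOLLOW(B); if β nullable, add FOLLOW(A).
FOLLOW(S) = {$, c, d}


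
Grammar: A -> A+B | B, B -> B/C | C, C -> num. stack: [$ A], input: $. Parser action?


start symbol A on stack, input exhausted
Action: accept


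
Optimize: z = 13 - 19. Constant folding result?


13 - 19 = -6 at compile time
Optimized: z = -6


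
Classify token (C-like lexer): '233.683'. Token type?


Pattern: digits with a decimal point
Type: FLOAT_LITERAL


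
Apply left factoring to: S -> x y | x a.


Common prefix: 'x'
Factored: S -> x S', S' -> y | a


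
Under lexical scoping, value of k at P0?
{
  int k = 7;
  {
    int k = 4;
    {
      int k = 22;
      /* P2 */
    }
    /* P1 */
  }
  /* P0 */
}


k declared in the same block as P0
k = 7


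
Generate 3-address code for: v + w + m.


Break into single-operator statements:
t1 = v + w
t2 = t1 + m


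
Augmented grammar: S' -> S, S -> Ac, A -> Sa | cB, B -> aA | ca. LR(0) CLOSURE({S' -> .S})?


Start: S' -> .S
For each item with dot before a nonterminal B, add B -> .γ for every B-production
Closure: [S' -> .S, S -> .Ac, A -> .Sa, A -> .cB]


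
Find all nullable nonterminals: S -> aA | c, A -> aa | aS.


A nonterminal is nullable iff some alternative derives ε (directly, or every symbol in it is nullable)
Nullable: {}


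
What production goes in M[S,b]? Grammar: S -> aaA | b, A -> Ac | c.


For [S, b]: 'b' ∈ FIRST(b)
Entry: S -> b


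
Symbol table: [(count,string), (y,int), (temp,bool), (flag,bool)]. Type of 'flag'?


Lookup 'flag' → type bool


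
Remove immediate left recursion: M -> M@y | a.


Left-recursive alternatives: M@y; non-recursive: a
Introduce M': M -> aM', M' -> @yM' | ε


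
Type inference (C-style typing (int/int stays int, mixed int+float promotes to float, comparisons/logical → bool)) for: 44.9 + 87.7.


Operand types: float + float
Rule: mixed int/float promotes to float; int/int stays int
Result type: float


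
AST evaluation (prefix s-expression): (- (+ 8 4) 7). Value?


Evaluate inner: (+ 8 4) = 12
Evaluate root: (- 12 7) = 5
Result: 5


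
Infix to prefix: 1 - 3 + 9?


left-to-right (same/higher precedence on left): tree is (+ (- 1 3) 9)
Prefix: + - 1 3 9


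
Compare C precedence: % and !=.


'%' is multiplicative (level 10); '!=' is equality (level 6)
Higher level binds tighter
'%' has higher precedence than '!='


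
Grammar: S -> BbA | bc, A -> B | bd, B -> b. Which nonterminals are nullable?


A nonterminal is nullable iff some alternative derives ε (directly, or every symbol in it is nullable)
Nullable: {}


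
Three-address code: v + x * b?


Break into single-operator statements:
t1 = x * b
t2 = v + t1


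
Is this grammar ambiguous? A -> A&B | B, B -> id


precedence layered via separate nonterminal B: deterministic
Unambiguous


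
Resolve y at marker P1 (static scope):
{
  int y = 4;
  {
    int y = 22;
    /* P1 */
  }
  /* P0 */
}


y declared in the same block as P1
y = 22


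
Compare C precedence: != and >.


'>' is relational (level 7); '!=' is equality (level 6)
Higher level binds tighter
'>' has higher precedence than '!='


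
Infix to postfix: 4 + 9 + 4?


Left to right (same or higher precedence on left)
Postfix: 4 9 + 4 +


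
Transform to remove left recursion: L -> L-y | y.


Left-recursive alternatives: L-y; non-recursive: y
Introduce L': L -> yL', L' -> -yL' | ε


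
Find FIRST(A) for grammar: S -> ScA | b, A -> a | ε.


Per alternative of A: FIRST(a) = {a}; FIRST(ε) = {ε}
FIRST(A) = {a, ε}


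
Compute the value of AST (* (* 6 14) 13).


Evaluate inner: (* 6 14) = 84
Evaluate root: (* 84 13) = 1092
Result: 1092


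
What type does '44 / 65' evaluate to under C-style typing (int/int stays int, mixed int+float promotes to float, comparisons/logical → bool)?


Operand types: int / int
Rule: mixed int/float promotes to float; int/int stays int
Result type: int


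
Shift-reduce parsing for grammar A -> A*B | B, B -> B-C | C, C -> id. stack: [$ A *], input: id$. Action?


no handle ('A*' is not any RHS); shift 'id'
Action: shift


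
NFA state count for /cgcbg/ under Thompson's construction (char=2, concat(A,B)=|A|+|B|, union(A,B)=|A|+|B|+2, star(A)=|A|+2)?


Syntax tree has 5 char leaf(s), 0 union(s), 0 star(s)
chars contribute 5×2 = 10; each union adds +2; each star adds +2
Total: 10 + 0 + 0 = 10 states


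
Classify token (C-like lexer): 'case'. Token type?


Pattern: reserved word
Type: KEYWORD


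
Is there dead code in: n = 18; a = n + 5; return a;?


n is read by a's definition; a is returned
No dead code


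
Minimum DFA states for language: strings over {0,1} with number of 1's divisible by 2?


Track (count of 1) mod 2: states 0..1, accept at 0
Minimal DFA: 2 states


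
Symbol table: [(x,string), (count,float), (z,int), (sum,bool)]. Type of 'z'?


Lookup 'z' → type int


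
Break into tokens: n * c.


Scan left to right, longest-match per lexeme
Tokens: ID(n), OP(*), ID(c)


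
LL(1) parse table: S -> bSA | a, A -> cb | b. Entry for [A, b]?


For [A, b]: 'b' ∈ FIRST(b)
Entry: A -> b


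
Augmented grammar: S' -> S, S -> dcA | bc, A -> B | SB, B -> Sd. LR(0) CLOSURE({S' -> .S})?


Start: S' -> .S
For each item with dot before a nonterminal B, add B -> .γ for every B-production
Closure: [S' -> .S, S -> .dcA, S -> .bc]


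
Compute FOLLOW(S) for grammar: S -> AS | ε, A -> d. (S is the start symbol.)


$ ∈ FOLLOW(S). For each A -> αBβ: add FIRST(β)\{ε} to FOLLOW(B); if β nullable, add FOLLOW(A).
FOLLOW(S) = {$}


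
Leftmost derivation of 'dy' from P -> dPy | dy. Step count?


Derivation: P => dy
Steps: 1


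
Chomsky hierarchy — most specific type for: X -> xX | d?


Right-linear: every RHS is a terminal or a terminal followed by one nonterminal
Classification: Type 3 (Regular)


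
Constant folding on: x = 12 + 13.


12 + 13 = 25 at compile time
Optimized: x = 25


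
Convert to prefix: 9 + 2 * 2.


'*' binds tighter: tree is (+ 9 (* 2 2))
Prefix: + 9 * 2 2


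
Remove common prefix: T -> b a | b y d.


Common prefix: 'b'
Factored: T -> b T', T' -> a | y d


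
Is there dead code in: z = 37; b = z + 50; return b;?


z is read by b's definition; b is returned
No dead code


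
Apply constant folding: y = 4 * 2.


4 * 2 = 8 at compile time
Optimized: y = 8
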